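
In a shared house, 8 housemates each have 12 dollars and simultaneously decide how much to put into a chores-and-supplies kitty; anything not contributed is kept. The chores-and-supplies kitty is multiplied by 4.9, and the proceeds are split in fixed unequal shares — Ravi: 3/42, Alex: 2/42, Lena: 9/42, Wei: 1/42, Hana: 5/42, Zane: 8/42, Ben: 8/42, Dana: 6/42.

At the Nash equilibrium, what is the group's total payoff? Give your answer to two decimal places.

142.80 dollars

A player with share s gets back 4.9·s per unit contributed, so full contribution is dominant for anyone with s > 1/4.9 = 0.2041 and zero contribution is dominant for anyone below.
Lena alone (share 9/42) is above the threshold, contributing 12; the remaining 7 contribute 0. Total contributed: 12.
The chores-and-supplies kitty pays out 4.9 × 12 = 58.80 in total (split across the unequal shares, but the aggregate is all that matters for the group sum).
The 7 free-riders keep 12 each, adding 84. Group total = 84 + 58.80 = 142.80.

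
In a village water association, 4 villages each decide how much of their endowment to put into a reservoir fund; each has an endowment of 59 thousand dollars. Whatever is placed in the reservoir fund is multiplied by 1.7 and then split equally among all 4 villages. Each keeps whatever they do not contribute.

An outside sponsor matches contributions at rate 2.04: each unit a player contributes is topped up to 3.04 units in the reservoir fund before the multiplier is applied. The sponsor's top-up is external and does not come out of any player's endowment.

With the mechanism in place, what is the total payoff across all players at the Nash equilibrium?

The effective private return per unit is now 1.7 × 3.04 / 4 = 1.2920 > 1, so every player's dominant strategy flips to full contribution.
At the Nash equilibrium everyone contributes 59. Group total payoff = 1.7 × 3.04 × 236 = 1219.65.

1219.65 thousand dollars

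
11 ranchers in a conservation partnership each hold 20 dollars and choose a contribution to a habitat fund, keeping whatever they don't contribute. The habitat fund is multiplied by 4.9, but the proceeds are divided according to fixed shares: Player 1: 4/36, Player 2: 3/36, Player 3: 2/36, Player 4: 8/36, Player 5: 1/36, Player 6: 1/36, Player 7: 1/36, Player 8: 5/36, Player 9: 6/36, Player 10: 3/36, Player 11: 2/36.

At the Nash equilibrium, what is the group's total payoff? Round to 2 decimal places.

298.00 dollars

A player with share s gets back 4.9·s per unit contributed, so full contribution is dominant for anyone with s > 1/4.9 = 0.2041 and zero contribution is dominant for anyone below.
Only Player 4 (8/36) clears that bar, contributing 20; the remaining 10 contribute 0. Total contributed: 20.
The habitat fund pays out 4.9 × 20 = 98.00 in total (split across the unequal shares, but the aggregate is all that matters for the group sum).
The 10 free-riders keep 20 each, adding 200. Group total = 200 + 98.00 = 298.00.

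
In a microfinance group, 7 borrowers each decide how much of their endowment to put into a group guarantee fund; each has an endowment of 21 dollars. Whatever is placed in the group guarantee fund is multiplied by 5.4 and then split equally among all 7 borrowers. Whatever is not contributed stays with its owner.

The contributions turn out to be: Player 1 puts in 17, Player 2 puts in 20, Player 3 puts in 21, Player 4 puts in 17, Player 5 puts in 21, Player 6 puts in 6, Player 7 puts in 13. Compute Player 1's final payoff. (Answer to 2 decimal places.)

92.71 dollars

Total contributed: 17 + 20 + 21 + 17 + 21 + 6 + 13 = 115.
Each receives 5.4 × 115 / 7 = 88.71 from the group guarantee fund.
Player 1 keeps 21 − 17 = 4, so Player 1's payoff is 4 + 88.71 = 92.71.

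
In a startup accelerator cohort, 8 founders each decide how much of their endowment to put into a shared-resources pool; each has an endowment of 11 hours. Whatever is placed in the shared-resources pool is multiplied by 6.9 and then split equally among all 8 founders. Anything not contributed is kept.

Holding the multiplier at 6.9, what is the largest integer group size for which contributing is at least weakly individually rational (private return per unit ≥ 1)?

Private return per unit is 6.9/(group size), which is ≥ 1 whenever the group size is ≤ 6.9.
The largest such integer is 6.

6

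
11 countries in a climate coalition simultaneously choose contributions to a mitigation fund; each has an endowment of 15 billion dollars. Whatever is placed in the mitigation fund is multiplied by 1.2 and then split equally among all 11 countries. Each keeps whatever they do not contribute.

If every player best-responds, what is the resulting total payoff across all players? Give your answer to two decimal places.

165.00 billion dollars

Each contributed unit returns 1.2/11 = 0.1091 to its contributor — below 1 — so contributing 0 is dominant for every player. At the Nash equilibrium everyone keeps their 15, and the group total is 11 × 15 = 165.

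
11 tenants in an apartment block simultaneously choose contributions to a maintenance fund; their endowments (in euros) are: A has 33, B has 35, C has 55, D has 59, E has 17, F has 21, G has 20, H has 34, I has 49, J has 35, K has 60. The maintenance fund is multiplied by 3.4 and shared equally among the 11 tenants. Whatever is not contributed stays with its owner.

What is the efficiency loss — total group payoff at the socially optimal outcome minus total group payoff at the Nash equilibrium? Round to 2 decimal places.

The private return per contributed unit is 3.4/11 = 0.3091 < 1 for every player regardless of endowment, so the Nash equilibrium is zero contribution and the group total is Σ E_j = 33 + 35 + 55 + 59 + 17 + 21 + 20 + 34 + 49 + 35 + 60 = 418.
Each contributed unit returns 3.400 to the group, so the social optimum is full contribution by everyone: group total = 3.400 × 418 = 1421.20.
Efficiency loss = (3.400 − 1) × 418 = 1003.20.

1003.20 euros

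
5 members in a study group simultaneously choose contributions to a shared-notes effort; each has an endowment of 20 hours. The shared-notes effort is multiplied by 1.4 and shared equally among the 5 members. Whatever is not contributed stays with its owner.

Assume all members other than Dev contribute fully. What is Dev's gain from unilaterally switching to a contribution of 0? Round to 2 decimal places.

14.40 hours

Switching from a contribution of 20 to 0 lets Dev keep an extra 20 hours, but lowers the shared-notes effort by 20, which costs Dev their own share of that drop: 1.4/5 × 20 = 5.60.
Net gain = 20 − 5.60 = 14.40. The private return per contributed unit (0.2800) is below 1, so free-riding is indeed the best response regardless of what the others do.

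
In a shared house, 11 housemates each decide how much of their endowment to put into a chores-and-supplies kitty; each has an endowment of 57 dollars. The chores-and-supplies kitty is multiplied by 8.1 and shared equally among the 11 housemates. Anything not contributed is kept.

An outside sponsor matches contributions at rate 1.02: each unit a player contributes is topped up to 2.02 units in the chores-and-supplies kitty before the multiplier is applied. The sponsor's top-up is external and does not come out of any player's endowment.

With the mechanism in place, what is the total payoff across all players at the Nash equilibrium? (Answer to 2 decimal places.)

10258.97 dollars

The effective private return per unit is now 8.1 × 2.02 / 11 = 1.4875 > 1, so every player's dominant strategy flips to full contribution.
So the Nash equilibrium is full contribution by all 11; the group earns 8.1 × 2.02 × 627 = 10258.97.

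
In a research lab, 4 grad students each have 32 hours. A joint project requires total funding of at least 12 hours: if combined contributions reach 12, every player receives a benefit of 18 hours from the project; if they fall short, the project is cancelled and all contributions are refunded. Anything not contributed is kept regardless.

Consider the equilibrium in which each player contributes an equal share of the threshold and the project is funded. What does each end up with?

47 hours

Equal share of the threshold: 12/4 = 3.
At this profile no one gains by cutting their contribution: any cut drops the total below 12, the project is cancelled, contributions are refunded, and the deviator ends with 32, which is less than 32 − 3 + 18 = 47. Contributing more than 3 just wastes the excess. So contributing exactly 3 is a best response.
Each player's payoff: 32 − 3 + 18 = 47.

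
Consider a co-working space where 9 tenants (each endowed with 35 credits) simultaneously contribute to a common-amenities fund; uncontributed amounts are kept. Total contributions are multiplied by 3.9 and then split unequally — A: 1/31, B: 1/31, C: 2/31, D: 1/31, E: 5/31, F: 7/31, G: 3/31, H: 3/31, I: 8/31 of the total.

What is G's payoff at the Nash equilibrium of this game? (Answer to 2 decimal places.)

For player j, contributing a unit is worthwhile iff 3.9 × (j's share) ≥ 1, i.e. iff j's share is at least 0.2564.
The only share above 0.2564 is I's 8/31, contributing 35; the remaining 8 contribute 0. Total contributed: 35.
G keeps 35 and receives 3.9 × 35 × 3/31 = 13.21 from the common-amenities fund, for a payoff of 48.21.

48.21 credits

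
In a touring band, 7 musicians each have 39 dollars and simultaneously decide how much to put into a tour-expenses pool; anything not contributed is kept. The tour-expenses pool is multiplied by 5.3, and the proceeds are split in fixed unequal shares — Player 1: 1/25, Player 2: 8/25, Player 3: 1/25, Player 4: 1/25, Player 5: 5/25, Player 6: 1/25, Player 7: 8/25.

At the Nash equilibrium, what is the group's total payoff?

A player with share s gets back 5.3·s per unit contributed, so full contribution is dominant for anyone with s > 1/5.3 = 0.1887 and zero contribution is dominant for anyone below.
The shares above 0.1887 belong to Player 2, Player 5 and Player 7, contributing 39 each; the remaining 4 contribute 0. Total contributed: 117.
The tour-expenses pool pays out 5.3 × 117 = 620.10 in total (split across the unequal shares, but the aggregate is all that matters for the group sum).
The 4 free-riders keep 39 each, adding 156. Group total = 156 + 620.10 = 776.10.

776.10 dollars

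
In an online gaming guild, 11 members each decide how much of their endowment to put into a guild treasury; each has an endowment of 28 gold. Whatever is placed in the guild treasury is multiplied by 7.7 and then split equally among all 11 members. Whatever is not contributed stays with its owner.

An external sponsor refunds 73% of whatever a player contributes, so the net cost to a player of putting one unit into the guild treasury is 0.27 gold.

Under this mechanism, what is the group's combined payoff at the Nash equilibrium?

2596.44 gold

The effective private return per unit is now (7.7/11) / 0.27 = 2.5926 > 1, so every player's dominant strategy flips to full contribution.
At the Nash equilibrium everyone contributes 28. Group total payoff = 11 × (28 × 0.73 + 7.7 × 28) = 2596.44.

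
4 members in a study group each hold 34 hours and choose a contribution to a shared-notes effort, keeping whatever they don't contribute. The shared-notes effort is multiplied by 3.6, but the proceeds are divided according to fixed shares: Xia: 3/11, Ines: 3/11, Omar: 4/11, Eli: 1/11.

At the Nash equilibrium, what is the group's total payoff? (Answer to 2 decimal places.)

For player j, contributing a unit is worthwhile iff 3.6 × (j's share) ≥ 1, i.e. iff j's share is at least 0.2778.
Omar alone (share 4/11) is above the threshold, contributing 34; the remaining 3 contribute 0. Total contributed: 34.
The shared-notes effort pays out 3.6 × 34 = 122.40 in total (split across the unequal shares, but the aggregate is all that matters for the group sum).
The 3 free-riders keep 34 each, adding 102. Group total = 102 + 122.40 = 224.40.

224.40 hours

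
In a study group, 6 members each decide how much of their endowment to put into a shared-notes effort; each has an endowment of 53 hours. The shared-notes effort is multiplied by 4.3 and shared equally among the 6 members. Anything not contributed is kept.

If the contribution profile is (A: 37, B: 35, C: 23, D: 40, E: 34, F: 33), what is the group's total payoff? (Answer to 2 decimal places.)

Total contributed: 37 + 35 + 23 + 40 + 34 + 33 = 202; total kept: 6 × 53 − 202 = 116.
The shared-notes effort pays out 4.3 × 202 = 868.60 in aggregate.
Group total = 116 + 868.60 = 984.60.

984.60 hours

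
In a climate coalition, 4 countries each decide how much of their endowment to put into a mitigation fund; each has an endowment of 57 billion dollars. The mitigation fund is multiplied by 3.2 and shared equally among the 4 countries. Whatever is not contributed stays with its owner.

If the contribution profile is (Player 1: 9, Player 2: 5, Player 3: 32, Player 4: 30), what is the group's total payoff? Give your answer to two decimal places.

395.20 billion dollars

Total contributed: 9 + 5 + 32 + 30 = 76; total kept: 4 × 57 − 76 = 152.
The mitigation fund pays out 3.2 × 76 = 243.20 in aggregate.
Group total = 152 + 243.20 = 395.20.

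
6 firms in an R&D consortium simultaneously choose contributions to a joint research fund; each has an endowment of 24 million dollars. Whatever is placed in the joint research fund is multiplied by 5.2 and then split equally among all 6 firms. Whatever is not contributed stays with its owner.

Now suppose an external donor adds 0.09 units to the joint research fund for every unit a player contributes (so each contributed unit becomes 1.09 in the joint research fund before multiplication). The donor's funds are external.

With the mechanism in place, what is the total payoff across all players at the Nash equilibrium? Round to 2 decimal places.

144.00 million dollars

Even with the mechanism, each unit contributed returns only 5.2 × 1.09 / 6 = 0.9447 per unit of net cost, so contributing nothing is still dominant.
Everyone keeps their endowment and the group total is 6 × 24 = 144.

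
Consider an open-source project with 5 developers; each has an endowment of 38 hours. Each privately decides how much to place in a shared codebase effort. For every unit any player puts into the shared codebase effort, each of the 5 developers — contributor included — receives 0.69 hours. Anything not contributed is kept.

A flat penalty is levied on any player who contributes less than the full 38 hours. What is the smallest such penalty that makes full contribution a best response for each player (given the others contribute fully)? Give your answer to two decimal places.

11.78 hours

Given the others contribute fully, the best deviation is to contribute 0 (any partial contribution still incurs the fine and gives up units whose private return 0.69 is below 1).
Deviating from 38 to 0 saves 38 hours but forfeits the deviator's share of the drop in the shared codebase effort: 0.69 × 38 = 26.22.
So the deviation gain is 38 − 26.22 = 11.78, and the fine must be at least 11.78 hours to wipe it out.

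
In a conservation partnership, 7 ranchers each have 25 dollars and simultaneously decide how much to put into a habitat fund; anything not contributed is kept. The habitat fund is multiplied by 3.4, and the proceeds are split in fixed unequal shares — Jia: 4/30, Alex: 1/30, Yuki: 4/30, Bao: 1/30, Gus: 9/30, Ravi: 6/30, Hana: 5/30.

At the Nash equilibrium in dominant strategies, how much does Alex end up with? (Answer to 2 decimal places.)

27.83 dollars

A player with share s gets back 3.4·s per unit contributed, so full contribution is dominant for anyone with s > 1/3.4 = 0.2941 and zero contribution is dominant for anyone below.
The only share above 0.2941 is Gus's 9/30, contributing 25; the remaining 6 contribute 0. Total contributed: 25.
Alex keeps 25 and receives 3.4 × 25 × 1/30 = 2.83 from the habitat fund, for a payoff of 27.83.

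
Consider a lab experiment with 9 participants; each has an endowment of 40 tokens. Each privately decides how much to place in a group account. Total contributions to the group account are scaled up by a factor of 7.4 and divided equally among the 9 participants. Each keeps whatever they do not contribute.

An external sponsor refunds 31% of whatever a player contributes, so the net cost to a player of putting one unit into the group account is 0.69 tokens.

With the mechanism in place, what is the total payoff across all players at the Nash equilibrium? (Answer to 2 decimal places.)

2775.60 tokens

Under the mechanism each unit contributed yields (7.4/9) / 0.69 = 1.1916 back to its contributor per unit of net cost, which exceeds 1, making full contribution the dominant choice for everyone.
So the Nash equilibrium is full contribution by all 9; the group earns 9 × (40 × 0.31 + 7.4 × 40) = 2775.60.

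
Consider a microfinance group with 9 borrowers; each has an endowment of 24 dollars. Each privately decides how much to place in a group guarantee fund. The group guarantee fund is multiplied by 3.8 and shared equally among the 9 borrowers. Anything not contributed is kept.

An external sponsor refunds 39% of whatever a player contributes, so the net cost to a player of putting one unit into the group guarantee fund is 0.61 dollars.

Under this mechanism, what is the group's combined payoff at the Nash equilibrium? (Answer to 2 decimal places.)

The effective private return is (3.8/9) / 0.61 = 0.6922, which is still under 1, so the mechanism doesn't change anyone's dominant strategy: zero contribution.
Everyone keeps their endowment and the group total is 9 × 24 = 216.

216.00 dollars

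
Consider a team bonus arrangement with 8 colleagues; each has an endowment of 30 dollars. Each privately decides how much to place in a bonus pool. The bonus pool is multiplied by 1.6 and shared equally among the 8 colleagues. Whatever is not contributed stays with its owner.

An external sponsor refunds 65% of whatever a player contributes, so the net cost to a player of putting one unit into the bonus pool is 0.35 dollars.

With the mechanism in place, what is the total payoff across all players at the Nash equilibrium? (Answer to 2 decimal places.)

The effective private return is (1.6/8) / 0.35 = 0.5714, which is still under 1, so the mechanism doesn't change anyone's dominant strategy: zero contribution.
Everyone keeps their endowment and the group total is 8 × 30 = 240.

240.00 dollars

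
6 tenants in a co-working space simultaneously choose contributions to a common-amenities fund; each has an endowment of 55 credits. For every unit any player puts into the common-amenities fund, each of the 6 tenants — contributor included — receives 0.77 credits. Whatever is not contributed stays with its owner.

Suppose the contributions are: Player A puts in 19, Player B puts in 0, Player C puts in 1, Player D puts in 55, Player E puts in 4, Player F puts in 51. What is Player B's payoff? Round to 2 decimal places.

155.10 credits

Total contributed: 19 + 0 + 1 + 55 + 4 + 51 = 130.
Each receives 0.77 × 130 = 100.10 from the common-amenities fund.
Player B keeps 55 − 0 = 55, so Player B's payoff is 55 + 100.10 = 155.10.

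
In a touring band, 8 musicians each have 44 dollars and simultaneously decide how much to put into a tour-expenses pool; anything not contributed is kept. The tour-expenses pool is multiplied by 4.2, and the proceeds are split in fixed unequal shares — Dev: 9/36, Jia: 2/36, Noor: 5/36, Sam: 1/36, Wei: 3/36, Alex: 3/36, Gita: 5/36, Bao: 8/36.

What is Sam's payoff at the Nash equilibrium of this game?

A player with share s gets back 4.2·s per unit contributed, so full contribution is dominant for anyone with s > 1/4.2 = 0.2381 and zero contribution is dominant for anyone below.
Only Dev (9/36) clears that bar, contributing 44; the remaining 7 contribute 0. Total contributed: 44.
Sam keeps 44 and receives 4.2 × 44 × 1/36 = 5.13 from the tour-expenses pool, for a payoff of 49.13.

49.13 dollars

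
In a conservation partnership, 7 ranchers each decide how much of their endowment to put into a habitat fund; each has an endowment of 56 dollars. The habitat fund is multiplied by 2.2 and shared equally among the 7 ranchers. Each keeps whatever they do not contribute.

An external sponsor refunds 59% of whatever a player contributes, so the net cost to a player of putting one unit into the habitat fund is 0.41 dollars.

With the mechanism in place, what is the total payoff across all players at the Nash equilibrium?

392.00 dollars

The effective private return is (2.2/7) / 0.41 = 0.7666, which is still under 1, so the mechanism doesn't change anyone's dominant strategy: zero contribution.
At the Nash equilibrium no one contributes; group total payoff = 7 × 56 = 392.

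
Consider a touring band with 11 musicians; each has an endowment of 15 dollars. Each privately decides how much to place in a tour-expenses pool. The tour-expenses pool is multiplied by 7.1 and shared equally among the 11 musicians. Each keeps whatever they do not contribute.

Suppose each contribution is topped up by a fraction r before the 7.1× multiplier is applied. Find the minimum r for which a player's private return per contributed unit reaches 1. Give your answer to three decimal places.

With matching at rate r, one contributed unit becomes (1 + r) in the tour-expenses pool and returns 7.1 × (1 + r) / 11 to the contributor.
Setting this equal to 1: 1 + r = 11/7.1 = 1.5493.
So the minimum matching rate is r = 1.5493 − 1 = 0.549.

0.549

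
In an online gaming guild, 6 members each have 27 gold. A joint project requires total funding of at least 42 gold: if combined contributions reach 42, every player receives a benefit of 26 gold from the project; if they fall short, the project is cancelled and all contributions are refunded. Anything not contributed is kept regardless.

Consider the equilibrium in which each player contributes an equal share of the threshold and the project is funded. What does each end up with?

46 gold

Equal share of the threshold: 42/6 = 7.
At this profile no one gains by cutting their contribution: any cut drops the total below 42, the project is cancelled, contributions are refunded, and the deviator ends with 27, which is less than 27 − 7 + 26 = 46. Contributing more than 7 just wastes the excess. So contributing exactly 7 is a best response.
Each player's payoff: 27 − 7 + 26 = 46.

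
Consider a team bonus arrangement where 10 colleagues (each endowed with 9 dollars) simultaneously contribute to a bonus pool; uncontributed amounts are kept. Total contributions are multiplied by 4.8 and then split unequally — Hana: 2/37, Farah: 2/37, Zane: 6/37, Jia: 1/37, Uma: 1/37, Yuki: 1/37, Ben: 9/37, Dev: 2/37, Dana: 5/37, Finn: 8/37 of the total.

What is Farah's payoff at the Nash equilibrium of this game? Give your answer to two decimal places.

13.67 dollars

A player with share s gets back 4.8·s per unit contributed, so full contribution is dominant for anyone with s > 1/4.8 = 0.2083 and zero contribution is dominant for anyone below.
Ben and Finn are above the threshold, contributing 9 each; the remaining 8 contribute 0. Total contributed: 18.
Farah keeps 9 and receives 4.8 × 18 × 2/37 = 4.67 from the bonus pool, for a payoff of 13.67.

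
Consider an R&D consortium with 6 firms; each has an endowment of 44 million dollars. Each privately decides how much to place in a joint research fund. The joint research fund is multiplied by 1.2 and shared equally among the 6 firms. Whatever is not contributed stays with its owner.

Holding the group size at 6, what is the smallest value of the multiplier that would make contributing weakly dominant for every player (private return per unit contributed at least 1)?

A contributed unit returns (multiplier)/6 to its contributor.
This reaches 1 exactly when the multiplier is 6.

6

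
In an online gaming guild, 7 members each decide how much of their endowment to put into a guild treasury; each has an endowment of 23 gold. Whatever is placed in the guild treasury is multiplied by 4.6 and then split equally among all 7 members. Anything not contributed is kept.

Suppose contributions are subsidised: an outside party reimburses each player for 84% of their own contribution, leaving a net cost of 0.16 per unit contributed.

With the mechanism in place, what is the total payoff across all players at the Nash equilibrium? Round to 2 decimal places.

The effective private return per unit is now (4.6/7) / 0.16 = 4.1071 > 1, so every player's dominant strategy flips to full contribution.
So the Nash equilibrium is full contribution by all 7; the group earns 7 × (23 × 0.84 + 4.6 × 23) = 875.84.

875.84 gold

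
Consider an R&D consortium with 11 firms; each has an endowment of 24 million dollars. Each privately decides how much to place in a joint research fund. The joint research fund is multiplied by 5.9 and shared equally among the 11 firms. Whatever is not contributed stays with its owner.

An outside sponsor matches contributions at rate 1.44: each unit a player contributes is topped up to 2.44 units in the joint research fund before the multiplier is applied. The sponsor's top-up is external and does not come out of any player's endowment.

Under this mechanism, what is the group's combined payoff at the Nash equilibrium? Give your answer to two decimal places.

The effective private return per unit is now 5.9 × 2.44 / 11 = 1.3087 > 1, so every player's dominant strategy flips to full contribution.
So the Nash equilibrium is full contribution by all 11; the group earns 5.9 × 2.44 × 264 = 3800.54.

3800.54 million dollars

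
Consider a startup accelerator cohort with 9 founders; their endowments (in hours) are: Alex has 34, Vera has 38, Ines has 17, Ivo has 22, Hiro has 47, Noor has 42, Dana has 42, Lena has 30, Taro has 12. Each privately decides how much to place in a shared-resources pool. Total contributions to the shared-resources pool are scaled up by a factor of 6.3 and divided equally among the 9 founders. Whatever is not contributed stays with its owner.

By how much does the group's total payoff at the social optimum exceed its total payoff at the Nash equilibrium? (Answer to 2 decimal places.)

The private return per contributed unit is 6.3/9 = 0.7000 < 1 for every player regardless of endowment, so the Nash equilibrium is zero contribution and the group total is Σ E_j = 34 + 38 + 17 + 22 + 47 + 42 + 42 + 30 + 12 = 284.
Each contributed unit returns 6.300 to the group, so the social optimum is full contribution by everyone: group total = 6.300 × 284 = 1789.20.
Efficiency loss = (6.300 − 1) × 284 = 1505.20.

1505.20 hours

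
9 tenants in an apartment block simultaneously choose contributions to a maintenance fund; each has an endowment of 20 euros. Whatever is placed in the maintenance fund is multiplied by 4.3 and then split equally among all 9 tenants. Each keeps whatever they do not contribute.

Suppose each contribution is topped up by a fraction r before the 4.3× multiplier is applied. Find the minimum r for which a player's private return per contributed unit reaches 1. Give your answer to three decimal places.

1.093

With matching at rate r, one contributed unit becomes (1 + r) in the maintenance fund and returns 4.3 × (1 + r) / 9 to the contributor.
Setting this equal to 1: 1 + r = 9/4.3 = 2.0930.
So the minimum matching rate is r = 2.0930 − 1 = 1.093.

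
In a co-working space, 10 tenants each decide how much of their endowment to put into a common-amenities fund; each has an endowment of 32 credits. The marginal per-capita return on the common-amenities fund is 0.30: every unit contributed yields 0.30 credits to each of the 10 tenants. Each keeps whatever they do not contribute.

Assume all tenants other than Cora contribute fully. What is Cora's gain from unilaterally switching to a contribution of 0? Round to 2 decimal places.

22.40 credits

Switching from a contribution of 32 to 0 lets Cora keep an extra 32 credits, but lowers the common-amenities fund by 32, which costs Cora their own share of that drop: 0.30 × 32 = 9.60.
Net gain = 32 − 9.60 = 22.40. The private return per contributed unit (0.30) is below 1, so free-riding is indeed the best response regardless of what the others do.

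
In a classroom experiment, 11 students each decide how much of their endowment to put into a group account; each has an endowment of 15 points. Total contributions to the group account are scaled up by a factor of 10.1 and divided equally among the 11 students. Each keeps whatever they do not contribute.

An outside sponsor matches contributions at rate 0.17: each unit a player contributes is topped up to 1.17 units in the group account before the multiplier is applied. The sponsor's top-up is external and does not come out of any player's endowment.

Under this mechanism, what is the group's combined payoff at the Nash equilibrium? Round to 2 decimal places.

1949.81 points

Under the mechanism each unit contributed yields 10.1 × 1.17 / 11 = 1.0743 back to its contributor per unit of net cost, which exceeds 1, making full contribution the dominant choice for everyone.
At the Nash equilibrium everyone contributes 15. Group total payoff = 10.1 × 1.17 × 165 = 1949.81.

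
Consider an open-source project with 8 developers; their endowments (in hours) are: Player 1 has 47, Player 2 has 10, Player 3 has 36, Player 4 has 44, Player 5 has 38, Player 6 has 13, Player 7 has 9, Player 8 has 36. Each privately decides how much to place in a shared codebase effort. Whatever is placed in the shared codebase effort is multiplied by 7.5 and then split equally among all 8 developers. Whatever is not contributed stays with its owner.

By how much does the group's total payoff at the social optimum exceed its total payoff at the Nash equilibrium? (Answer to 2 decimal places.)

The private return per contributed unit is 7.5/8 = 0.9375 < 1 for every player regardless of endowment, so the Nash equilibrium is zero contribution and the group total is Σ E_j = 47 + 10 + 36 + 44 + 38 + 13 + 9 + 36 = 233.
Each contributed unit returns 7.500 to the group, so the social optimum is full contribution by everyone: group total = 7.500 × 233 = 1747.50.
Efficiency loss = (7.500 − 1) × 233 = 1514.50.

1514.50 hours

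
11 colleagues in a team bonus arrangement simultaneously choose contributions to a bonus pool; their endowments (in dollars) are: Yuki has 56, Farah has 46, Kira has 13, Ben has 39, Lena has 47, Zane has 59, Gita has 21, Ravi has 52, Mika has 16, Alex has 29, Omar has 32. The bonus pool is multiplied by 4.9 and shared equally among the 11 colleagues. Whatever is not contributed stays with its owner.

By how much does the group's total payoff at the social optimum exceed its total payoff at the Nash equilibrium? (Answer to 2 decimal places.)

1599.00 dollars

The private return per contributed unit is 4.9/11 = 0.4455 < 1 for every player regardless of endowment, so the Nash equilibrium is zero contribution and the group total is Σ E_j = 56 + 46 + 13 + 39 + 47 + 59 + 21 + 52 + 16 + 29 + 32 = 410.
Each contributed unit returns 4.900 to the group, so the social optimum is full contribution by everyone: group total = 4.900 × 410 = 2009.00.
Efficiency loss = (4.900 − 1) × 410 = 1599.00.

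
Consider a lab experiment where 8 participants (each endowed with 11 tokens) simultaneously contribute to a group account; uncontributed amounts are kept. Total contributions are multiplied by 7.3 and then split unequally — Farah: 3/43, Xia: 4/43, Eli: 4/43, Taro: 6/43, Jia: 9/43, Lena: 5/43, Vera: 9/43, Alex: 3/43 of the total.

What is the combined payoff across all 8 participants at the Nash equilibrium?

Each unit j contributes comes back to j as 7.3 × (j's share), so j prefers to contribute only if that share exceeds 1/7.3 = 0.1370; otherwise keeping the unit dominates.
Taro, Jia and Vera are above the threshold, contributing 11 each; the remaining 5 contribute 0. Total contributed: 33.
The group account pays out 7.3 × 33 = 240.90 in total (split across the unequal shares, but the aggregate is all that matters for the group sum).
The 5 free-riders keep 11 each, adding 55. Group total = 55 + 240.90 = 295.90.

295.90 tokens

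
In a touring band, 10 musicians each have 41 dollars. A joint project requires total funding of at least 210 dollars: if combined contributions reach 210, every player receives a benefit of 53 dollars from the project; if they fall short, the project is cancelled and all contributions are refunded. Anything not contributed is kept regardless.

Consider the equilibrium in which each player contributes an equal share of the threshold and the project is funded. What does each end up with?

Equal share of the threshold: 210/10 = 21.
At this profile no one gains by cutting their contribution: any cut drops the total below 210, the project is cancelled, contributions are refunded, and the deviator ends with 41, which is less than 41 − 21 + 53 = 73. Contributing more than 21 just wastes the excess. So contributing exactly 21 is a best response.
Each player's payoff: 41 − 21 + 53 = 73.

73 dollars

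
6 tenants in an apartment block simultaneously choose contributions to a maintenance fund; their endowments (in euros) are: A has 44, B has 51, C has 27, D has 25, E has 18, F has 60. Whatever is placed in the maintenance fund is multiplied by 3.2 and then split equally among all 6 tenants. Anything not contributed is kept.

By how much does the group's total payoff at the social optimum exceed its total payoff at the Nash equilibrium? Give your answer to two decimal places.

The private return per contributed unit is 3.2/6 = 0.5333 < 1 for every player regardless of endowment, so the Nash equilibrium is zero contribution and the group total is Σ E_j = 44 + 51 + 27 + 25 + 18 + 60 = 225.
Each contributed unit returns 3.200 to the group, so the social optimum is full contribution by everyone: group total = 3.200 × 225 = 720.00.
Efficiency loss = (3.200 − 1) × 225 = 495.00.

495.00 euros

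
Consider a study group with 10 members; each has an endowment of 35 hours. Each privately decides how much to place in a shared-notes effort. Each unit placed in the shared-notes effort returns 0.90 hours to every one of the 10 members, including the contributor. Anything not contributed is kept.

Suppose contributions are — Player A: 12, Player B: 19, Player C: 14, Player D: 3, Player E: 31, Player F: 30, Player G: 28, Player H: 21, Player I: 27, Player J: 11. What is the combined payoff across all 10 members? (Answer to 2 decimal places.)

Total contributed: 12 + 19 + 14 + 3 + 31 + 30 + 28 + 21 + 27 + 11 = 196; total kept: 10 × 35 − 196 = 154.
The shared-notes effort pays out 0.90 × 10 × 196 = 1764.00 in aggregate.
Group total = 154 + 1764.00 = 1918.00.

1918.00 hours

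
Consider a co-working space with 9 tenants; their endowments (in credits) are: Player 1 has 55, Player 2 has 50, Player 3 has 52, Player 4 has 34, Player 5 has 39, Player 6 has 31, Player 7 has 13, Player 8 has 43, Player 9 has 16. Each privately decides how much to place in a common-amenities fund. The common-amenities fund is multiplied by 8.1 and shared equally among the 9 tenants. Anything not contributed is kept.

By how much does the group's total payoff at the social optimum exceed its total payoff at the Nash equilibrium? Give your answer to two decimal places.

2364.30 credits

The private return per contributed unit is 8.1/9 = 0.9000 < 1 for every player regardless of endowment, so the Nash equilibrium is zero contribution and the group total is Σ E_j = 55 + 50 + 52 + 34 + 39 + 31 + 13 + 43 + 16 = 333.
Each contributed unit returns 8.100 to the group, so the social optimum is full contribution by everyone: group total = 8.100 × 333 = 2697.30.
Efficiency loss = (8.100 − 1) × 333 = 2364.30.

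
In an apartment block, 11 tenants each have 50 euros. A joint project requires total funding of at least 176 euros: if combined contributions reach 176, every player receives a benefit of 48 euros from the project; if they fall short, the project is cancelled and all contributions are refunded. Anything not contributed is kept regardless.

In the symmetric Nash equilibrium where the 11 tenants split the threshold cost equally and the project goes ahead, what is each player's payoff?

Equal share of the threshold: 176/11 = 16.
At this profile no one gains by cutting their contribution: any cut drops the total below 176, the project is cancelled, contributions are refunded, and the deviator ends with 50, which is less than 50 − 16 + 48 = 82. Contributing more than 16 just wastes the excess. So contributing exactly 16 is a best response.
Each player's payoff: 50 − 16 + 48 = 82.

82 euros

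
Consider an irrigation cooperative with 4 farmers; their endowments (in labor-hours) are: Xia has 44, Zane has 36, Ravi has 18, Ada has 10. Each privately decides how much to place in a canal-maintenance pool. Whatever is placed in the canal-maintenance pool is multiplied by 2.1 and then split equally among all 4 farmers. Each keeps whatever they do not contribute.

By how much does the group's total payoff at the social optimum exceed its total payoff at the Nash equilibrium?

118.80 labor-hours

The private return per contributed unit is 2.1/4 = 0.5250 < 1 for every player regardless of endowment, so the Nash equilibrium is zero contribution and the group total is Σ E_j = 44 + 36 + 18 + 10 = 108.
Each contributed unit returns 2.100 to the group, so the social optimum is full contribution by everyone: group total = 2.100 × 108 = 226.80.
Efficiency loss = (2.100 − 1) × 108 = 118.80.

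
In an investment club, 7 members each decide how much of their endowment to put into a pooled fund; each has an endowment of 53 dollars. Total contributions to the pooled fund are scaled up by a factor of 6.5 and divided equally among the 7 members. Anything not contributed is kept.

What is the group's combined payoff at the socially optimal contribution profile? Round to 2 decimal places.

2411.50 dollars

Each contributed unit returns 6.500 to the group as a whole (0.9286 to each of 7 players), which exceeds 1, so the social optimum is full contribution: group total = 6.500 × 371 = 2411.50.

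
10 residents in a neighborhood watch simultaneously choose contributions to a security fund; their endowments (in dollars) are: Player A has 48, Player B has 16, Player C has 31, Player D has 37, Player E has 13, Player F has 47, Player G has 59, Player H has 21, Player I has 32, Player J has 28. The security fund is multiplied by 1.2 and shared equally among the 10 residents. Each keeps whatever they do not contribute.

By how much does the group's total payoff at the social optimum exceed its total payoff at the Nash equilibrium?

The private return per contributed unit is 1.2/10 = 0.1200 < 1 for every player regardless of endowment, so the Nash equilibrium is zero contribution and the group total is Σ E_j = 48 + 16 + 31 + 37 + 13 + 47 + 59 + 21 + 32 + 28 = 332.
Each contributed unit returns 1.200 to the group, so the social optimum is full contribution by everyone: group total = 1.200 × 332 = 398.40.
Efficiency loss = (1.200 − 1) × 332 = 66.40.

66.40 dollars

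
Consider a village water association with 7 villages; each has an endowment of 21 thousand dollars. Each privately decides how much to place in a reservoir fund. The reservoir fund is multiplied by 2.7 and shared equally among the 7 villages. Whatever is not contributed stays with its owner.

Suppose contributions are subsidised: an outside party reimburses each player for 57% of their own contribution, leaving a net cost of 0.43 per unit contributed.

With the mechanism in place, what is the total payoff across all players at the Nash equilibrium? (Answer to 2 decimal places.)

With the mechanism, a contributed unit returns (2.7/7) / 0.43 = 0.8970 per unit of net cost — still below 1 — so contributing 0 remains dominant for every player.
At the Nash equilibrium no one contributes; group total payoff = 7 × 21 = 147.

147.00 thousand dollars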